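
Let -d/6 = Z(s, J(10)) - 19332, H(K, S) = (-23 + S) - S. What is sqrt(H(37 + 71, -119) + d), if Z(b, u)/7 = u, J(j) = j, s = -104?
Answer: sqrt(115549) ≈ 339.92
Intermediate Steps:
Z(b, u) = 7*u
H(K, S) = -23
d = 115572 (d = -6*(7*10 - 19332) = -6*(70 - 19332) = -6*(-19262) = 115572)
sqrt(H(37 + 71, -119) + d) = sqrt(-23 + 115572) = sqrt(115549)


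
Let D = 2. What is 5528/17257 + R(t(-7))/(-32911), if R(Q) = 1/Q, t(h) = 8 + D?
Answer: 1819302823/5679451270 ≈ 0.32033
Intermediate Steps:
t(h) = 10 (t(h) = 8 + 2 = 10)
5528/17257 + R(t(-7))/(-32911) = 5528/17257 + 1/(10*(-32911)) = 5528*(1/17257) + (⅒)*(-1/32911) = 5528/17257 - 1/329110 = 1819302823/5679451270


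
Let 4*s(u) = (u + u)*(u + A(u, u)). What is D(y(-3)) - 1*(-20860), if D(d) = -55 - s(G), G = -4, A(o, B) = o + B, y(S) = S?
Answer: 20781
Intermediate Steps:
A(o, B) = B + o
s(u) = 3*u**2/2 (s(u) = ((u + u)*(u + (u + u)))/4 = ((2*u)*(u + 2*u))/4 = ((2*u)*(3*u))/4 = (6*u**2)/4 = 3*u**2/2)
D(d) = -79 (D(d) = -55 - 3*(-4)**2/2 = -55 - 3*16/2 = -55 - 1*24 = -55 - 24 = -79)
D(y(-3)) - 1*(-20860) = -79 - 1*(-20860) = -79 + 20860 = 20781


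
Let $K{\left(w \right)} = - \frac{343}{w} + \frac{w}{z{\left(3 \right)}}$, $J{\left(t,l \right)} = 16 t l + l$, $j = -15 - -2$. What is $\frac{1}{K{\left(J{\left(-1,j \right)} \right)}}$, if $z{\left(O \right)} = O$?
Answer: $\frac{195}{12332} \approx 0.015813$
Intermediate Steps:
$j = -13$ ($j = -15 + 2 = -13$)
$J{\left(t,l \right)} = l + 16 l t$ ($J{\left(t,l \right)} = 16 l t + l = l + 16 l t$)
$K{\left(w \right)} = - \frac{343}{w} + \frac{w}{3}$
$\frac{1}{K{\left(J{\left(-1,j \right)} \right)}} = \frac{1}{- \frac{343}{\left(-13\right) \left(1 + 16 \left(-1\right)\right)} + \frac{\left(-13\right) \left(1 + 16 \left(-1\right)\right)}{3}} = \frac{1}{- \frac{343}{\left(-13\right) \left(1 - 16\right)} + \frac{\left(-13\right) \left(1 - 16\right)}{3}} = \frac{1}{- \frac{343}{\left(-13\right) \left(-15\right)} + \frac{\left(-13\right) \left(-15\right)}{3}} = \frac{1}{- \frac{343}{195} + \frac{1}{3} \cdot 195} = \frac{1}{\left(-343\right) \frac{1}{195} + 65} = \frac{1}{- \frac{343}{195} + 65} = \frac{1}{\frac{12332}{195}} = \frac{195}{12332}$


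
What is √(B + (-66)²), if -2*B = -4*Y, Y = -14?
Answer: 2*√1082 ≈ 65.788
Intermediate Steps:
B = -28 (B = -(-2)*(-14) = -½*56 = -28)
√(B + (-66)²) = √(-28 + (-66)²) = √(-28 + 4356) = √4328 = 2*√1082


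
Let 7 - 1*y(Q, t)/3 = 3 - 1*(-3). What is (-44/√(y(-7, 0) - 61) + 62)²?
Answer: 110508/29 + 2728*I*√58/29 ≈ 3810.6 + 716.41*I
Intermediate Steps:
y(Q, t) = 3 (y(Q, t) = 21 - 3*(3 - 1*(-3)) = 21 - 3*(3 + 3) = 21 - 3*6 = 21 - 18 = 3)
(-44/√(y(-7, 0) - 61) + 62)² = (-44/√(3 - 61) + 62)² = (-44*(-I*√58/58) + 62)² = (-(-22)*I*√58/29 + 62)² = (22*I*√58/29 + 62)² = (62 + 22*I*√58/29)²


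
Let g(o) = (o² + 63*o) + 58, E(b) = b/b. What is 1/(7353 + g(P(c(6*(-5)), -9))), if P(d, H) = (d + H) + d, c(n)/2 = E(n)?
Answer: 1/7121 ≈ 0.00014043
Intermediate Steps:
E(b) = 1
c(n) = 2 (c(n) = 2*1 = 2)
P(d, H) = H + 2*d (P(d, H) = (H + d) + d = H + 2*d)
g(o) = 58 + o² + 63*o
1/(7353 + g(P(c(6*(-5)), -9))) = 1/(7353 + (58 + (-9 + 2*2)² + 63*(-9 + 2*2))) = 1/(7353 + (58 + (-9 + 4)² + 63*(-9 + 4))) = 1/(7353 + (58 + (-5)² + 63*(-5))) = 1/(7353 + (58 + 25 - 315)) = 1/(7353 - 232) = 1/7121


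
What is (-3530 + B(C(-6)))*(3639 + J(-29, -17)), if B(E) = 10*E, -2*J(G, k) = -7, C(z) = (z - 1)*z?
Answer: -11328175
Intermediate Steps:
C(z) = z*(-1 + z) (C(z) = (-1 + z)*z = z*(-1 + z))
J(G, k) = 7/2 (J(G, k) = -½*(-7) = 7/2)
(-3530 + B(C(-6)))*(3639 + J(-29, -17)) = (-3530 + 10*(-6*(-1 - 6)))*(3639 + 7/2) = (-3530 + 10*(-6*(-7)))*(7285/2) = (-3530 + 10*42)*(7285/2) = (-3530 + 420)*(7285/2) = -3110*7285/2 = -11328175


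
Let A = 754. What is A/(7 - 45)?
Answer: -377/19 ≈ -19.842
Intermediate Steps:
A/(7 - 45) = 754/(7 - 45) = 754/(-38) = -1/38*754 = -377/19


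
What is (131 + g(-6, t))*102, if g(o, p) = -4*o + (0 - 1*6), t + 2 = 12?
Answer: 15198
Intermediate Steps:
t = 10 (t = -2 + 12 = 10)
g(o, p) = -6 - 4*o (g(o, p) = -4*o + (0 - 6) = -4*o - 6 = -6 - 4*o)
(131 + g(-6, t))*102 = (131 + (-6 - 4*(-6)))*102 = (131 + (-6 + 24))*102 = (131 + 18)*102 = 149*102 = 15198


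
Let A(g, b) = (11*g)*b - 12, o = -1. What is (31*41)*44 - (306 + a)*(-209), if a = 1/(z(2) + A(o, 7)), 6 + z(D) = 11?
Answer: 10069543/84 ≈ 1.1988e+5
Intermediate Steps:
A(g, b) = -12 + 11*b*g (A(g, b) = 11*b*g - 12 = -12 + 11*b*g)
z(D) = 5 (z(D) = -6 + 11 = 5)
a = -1/84 (a = 1/(5 + (-12 + 11*7*(-1))) = 1/(5 + (-12 - 77)) = 1/(5 - 89) = 1/(-84) = -1/84 ≈ -0.011905)
(31*41)*44 - (306 + a)*(-209) = (31*41)*44 - (306 - 1/84)*(-209) = 1271*44 - 25703*(-209)/84 = 55924 - 1*(-5371927/84) = 55924 + 5371927/84 = 10069543/84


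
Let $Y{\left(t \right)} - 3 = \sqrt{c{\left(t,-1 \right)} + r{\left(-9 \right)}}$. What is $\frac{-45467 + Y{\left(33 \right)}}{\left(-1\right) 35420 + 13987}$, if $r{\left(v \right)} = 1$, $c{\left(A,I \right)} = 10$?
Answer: $\frac{45464}{21433} - \frac{\sqrt{11}}{21433} \approx 2.1211$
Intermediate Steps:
$Y{\left(t \right)} = 3 + \sqrt{11}$ ($Y{\left(t \right)} = 3 + \sqrt{10 + 1} = 3 + \sqrt{11}$)
$\frac{-45467 + Y{\left(33 \right)}}{\left(-1\right) 35420 + 13987} = \frac{-45467 + \left(3 + \sqrt{11}\right)}{\left(-1\right) 35420 + 13987} = \frac{-45464 + \sqrt{11}}{-35420 + 13987} = \frac{-45464 + \sqrt{11}}{-21433} = \left(-45464 + \sqrt{11}\right) \left(- \frac{1}{21433}\right) = \frac{45464}{21433} - \frac{\sqrt{11}}{21433}$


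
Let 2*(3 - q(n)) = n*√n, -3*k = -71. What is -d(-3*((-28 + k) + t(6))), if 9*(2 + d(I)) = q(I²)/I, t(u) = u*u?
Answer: -853949/1710 ≈ -499.39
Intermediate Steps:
k = 71/3 (k = -⅓*(-71) = 71/3 ≈ 23.667)
t(u) = u²
q(n) = 3 - n^(3/2)/2 (q(n) = 3 - n*√n/2 = 3 - n^(3/2)/2)
d(I) = -2 + (3 - (I²)^(3/2)/2)/(9*I) (d(I) = -2 + ((3 - (I²)^(3/2)/2)/I)/9 = -2 + (3 - (I²)^(3/2)/2)/(9*I))
-d(-3*((-28 + k) + t(6))) = -(6 - ((-3*((-28 + 71/3) + 6²))²)^(3/2) - (-108)*((-28 + 71/3) + 6²))/(18*((-3*((-28 + 71/3) + 6²)))) = -(6 - ((-3*(-13/3 + 36))²)^(3/2) - (-108)*(-13/3 + 36))/(18*((-3*(-13/3 + 36)))) = -(6 - ((-3*95/3)²)^(3/2) - (-108)*95/3)/(18*((-3*95/3))) = -(6 - ((-95)²)^(3/2) - 36*(-95))/(18*(-95)) = -(-1)*(6 - 9025^(3/2) + 3420)/(18*95) = -(-1)*(6 - 1*857375 + 3420)/(18*95) = -(-1)*(6 - 857375 + 3420)/(18*95) = -(-1)*(-853949)/(18*95) = -1*853949/1710 = -853949/1710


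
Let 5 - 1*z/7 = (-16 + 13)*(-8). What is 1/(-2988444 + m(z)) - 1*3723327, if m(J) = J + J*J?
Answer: -11061587504377/2970888 ≈ -3.7233e+6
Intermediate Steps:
z = -133 (z = 35 - 7*(-16 + 13)*(-8) = 35 - (-21)*(-8) = 35 - 7*24 = 35 - 168 = -133)
m(J) = J + J²
1/(-2988444 + m(z)) - 1*3723327 = 1/(-2988444 - 133*(1 - 133)) - 1*3723327 = 1/(-2988444 - 133*(-132)) - 3723327 = 1/(-2988444 + 17556) - 3723327 = 1/(-2970888) - 3723327 = -1/2970888 - 3723327 = -11061587504377/2970888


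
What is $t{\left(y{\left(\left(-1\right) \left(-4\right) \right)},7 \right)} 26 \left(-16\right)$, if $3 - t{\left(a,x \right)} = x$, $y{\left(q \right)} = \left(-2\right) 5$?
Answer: $1664$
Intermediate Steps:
$y{\left(q \right)} = -10$
$t{\left(a,x \right)} = 3 - x$
$t{\left(y{\left(\left(-1\right) \left(-4\right) \right)},7 \right)} 26 \left(-16\right) = \left(3 - 7\right) 26 \left(-16\right) = \left(-4\right) 26 \left(-16\right) = \left(-104\right) \left(-16\right) = 1664$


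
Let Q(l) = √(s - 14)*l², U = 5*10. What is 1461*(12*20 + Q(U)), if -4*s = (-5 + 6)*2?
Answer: 350640 + 1826250*I*√58 ≈ 3.5064e+5 + 1.3908e+7*I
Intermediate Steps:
s = -½ (s = -(-5 + 6)*2/4 = -2/4 = -¼*2 = -½ ≈ -0.50000)
U = 50
Q(l) = I*√58*l²/2 (Q(l) = √(-½ - 14)*l² = √(-29/2)*l² = (I*√58/2)*l² = I*√58*l²/2)
1461*(12*20 + Q(U)) = 1461*(12*20 + (½)*I*√58*50²) = 1461*(240 + (½)*I*√58*2500) = 1461*(240 + 1250*I*√58) = 350640 + 1826250*I*√58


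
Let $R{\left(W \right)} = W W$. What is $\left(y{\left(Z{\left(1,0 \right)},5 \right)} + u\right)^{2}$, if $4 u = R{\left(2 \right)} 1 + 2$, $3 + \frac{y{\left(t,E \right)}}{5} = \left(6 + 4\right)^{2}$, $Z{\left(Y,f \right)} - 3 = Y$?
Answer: $\frac{946729}{4} \approx 2.3668 \cdot 10^{5}$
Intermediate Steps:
$R{\left(W \right)} = W^{2}$
$Z{\left(Y,f \right)} = 3 + Y$
$y{\left(t,E \right)} = 485$ ($y{\left(t,E \right)} = -15 + 5 \left(6 + 4\right)^{2} = -15 + 5 \cdot 10^{2} = -15 + 5 \cdot 100 = -15 + 500 = 485$)
$u = \frac{3}{2}$ ($u = \frac{2^{2} \cdot 1 + 2}{4} = \frac{4 \cdot 1 + 2}{4} = \frac{4 + 2}{4} = \frac{1}{4} \cdot 6 = \frac{3}{2} \approx 1.5$)
$\left(y{\left(Z{\left(1,0 \right)},5 \right)} + u\right)^{2} = \left(485 + \frac{3}{2}\right)^{2} = \left(\frac{973}{2}\right)^{2} = \frac{946729}{4}$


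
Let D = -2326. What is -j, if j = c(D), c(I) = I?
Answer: 2326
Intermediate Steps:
j = -2326
-j = -1*(-2326) = 2326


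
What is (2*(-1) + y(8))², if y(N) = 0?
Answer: 4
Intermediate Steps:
(2*(-1) + y(8))² = (2*(-1) + 0)² = (-2 + 0)² = (-2)² = 4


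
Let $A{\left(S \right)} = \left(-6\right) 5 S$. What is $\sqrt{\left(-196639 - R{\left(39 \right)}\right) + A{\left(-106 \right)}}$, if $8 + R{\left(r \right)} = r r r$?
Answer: $i \sqrt{252770} \approx 502.76 i$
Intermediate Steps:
$R{\left(r \right)} = -8 + r^{3}$ ($R{\left(r \right)} = -8 + r r r = -8 + r^{2} r = -8 + r^{3}$)
$A{\left(S \right)} = - 30 S$
$\sqrt{\left(-196639 - R{\left(39 \right)}\right) + A{\left(-106 \right)}} = \sqrt{\left(-196639 - \left(-8 + 39^{3}\right)\right) - -3180} = \sqrt{\left(-196639 - \left(-8 + 59319\right)\right) + 3180} = \sqrt{\left(-196639 - 59311\right) + 3180} = \sqrt{-255950 + 3180} = \sqrt{-252770} = i \sqrt{252770}$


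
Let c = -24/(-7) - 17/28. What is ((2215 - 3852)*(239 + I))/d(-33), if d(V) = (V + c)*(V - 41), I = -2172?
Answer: 44300494/31265 ≈ 1416.9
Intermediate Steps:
c = 79/28 (c = -24*(-1/7) - 17*1/28 = 24/7 - 17/28 = 79/28 ≈ 2.8214)
d(V) = (-41 + V)*(79/28 + V) (d(V) = (V + 79/28)*(V - 41) = (79/28 + V)*(-41 + V) = (-41 + V)*(79/28 + V))
((2215 - 3852)*(239 + I))/d(-33) = ((2215 - 3852)*(239 - 2172))/(-3239/28 + (-33)**2 - 1069/28*(-33)) = (-1637*(-1933))/(-3239/28 + 1089 + 35277/28) = 3164321/(31265/14) = 3164321*(14/31265) = 44300494/31265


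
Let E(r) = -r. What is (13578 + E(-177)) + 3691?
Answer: 17446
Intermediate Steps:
(13578 + E(-177)) + 3691 = (13578 - 1*(-177)) + 3691 = (13578 + 177) + 3691 = 13755 + 3691 = 17446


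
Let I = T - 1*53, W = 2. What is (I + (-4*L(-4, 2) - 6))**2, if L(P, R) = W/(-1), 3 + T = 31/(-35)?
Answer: 3690241/1225 ≈ 3012.4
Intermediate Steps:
T = -136/35 (T = -3 + 31/(-35) = -3 + 31*(-1/35) = -3 - 31/35 = -136/35 ≈ -3.8857)
L(P, R) = -2 (L(P, R) = 2/(-1) = 2*(-1) = -2)
I = -1991/35 (I = -136/35 - 1*53 = -136/35 - 53 = -1991/35 ≈ -56.886)
(I + (-4*L(-4, 2) - 6))**2 = (-1991/35 + (-4*(-2) - 6))**2 = (-1991/35 + (8 - 6))**2 = (-1991/35 + 2)**2 = (-1921/35)**2 = 3690241/1225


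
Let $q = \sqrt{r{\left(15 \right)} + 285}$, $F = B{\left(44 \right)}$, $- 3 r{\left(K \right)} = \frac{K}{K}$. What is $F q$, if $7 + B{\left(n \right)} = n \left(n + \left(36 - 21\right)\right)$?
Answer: $863 \sqrt{2562} \approx 43682.0$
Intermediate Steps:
$r{\left(K \right)} = - \frac{1}{3}$ ($r{\left(K \right)} = - \frac{K \frac{1}{K}}{3} = \left(- \frac{1}{3}\right) 1 = - \frac{1}{3}$)
$B{\left(n \right)} = -7 + n \left(15 + n\right)$ ($B{\left(n \right)} = -7 + n \left(n + \left(36 - 21\right)\right) = -7 + n \left(n + 15\right) = -7 + n \left(15 + n\right)$)
$F = 2589$ ($F = -7 + 44^{2} + 15 \cdot 44 = -7 + 1936 + 660 = 2589$)
$q = \frac{\sqrt{2562}}{3}$ ($q = \sqrt{- \frac{1}{3} + 285} = \sqrt{\frac{854}{3}} = \frac{\sqrt{2562}}{3} \approx 16.872$)
$F q = 2589 \frac{\sqrt{2562}}{3} = 863 \sqrt{2562}$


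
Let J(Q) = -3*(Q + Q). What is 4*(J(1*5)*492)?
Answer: -59040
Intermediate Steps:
J(Q) = -6*Q
4*(J(1*5)*492) = 4*(-6*5*492) = 4*(-30*492) = 4*(-14760) = -59040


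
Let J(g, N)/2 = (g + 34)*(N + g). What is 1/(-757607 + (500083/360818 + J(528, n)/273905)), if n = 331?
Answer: -3407926010/2581851864424063 ≈ -1.3200e-6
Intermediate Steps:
J(g, N) = 2*(34 + g)*(N + g) (J(g, N) = 2*((g + 34)*(N + g)) = 2*((34 + g)*(N + g)) = 2*(34 + g)*(N + g))
1/(-757607 + (500083/360818 + J(528, n)/273905)) = 1/(-757607 + (500083/360818 + (2*528² + 68*331 + 68*528 + 2*331*528)/273905)) = 1/(-757607 + (500083*(1/360818) + (2*278784 + 22508 + 35904 + 349536)*(1/273905))) = 1/(-757607 + (500083/360818 + (557568 + 22508 + 35904 + 349536)*(1/273905))) = 1/(-757607 + (500083/360818 + 965516*(1/273905))) = 1/(-757607 + (500083/360818 + 965516/273905)) = 1/(-757607 + 16736234007/3407926010) = 1/(-2581851864424063/3407926010) = -3407926010/2581851864424063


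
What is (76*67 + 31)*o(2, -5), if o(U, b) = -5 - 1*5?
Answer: -51230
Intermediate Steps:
o(U, b) = -10 (o(U, b) = -5 - 5 = -10)
(76*67 + 31)*o(2, -5) = (76*67 + 31)*(-10) = (5092 + 31)*(-10) = 5123*(-10) = -51230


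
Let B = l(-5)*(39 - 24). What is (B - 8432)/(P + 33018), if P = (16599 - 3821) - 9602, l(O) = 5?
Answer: -8357/36194 ≈ -0.23089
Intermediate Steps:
B = 75 (B = 5*(39 - 24) = 5*15 = 75)
P = 3176 (P = 12778 - 9602 = 3176)
(B - 8432)/(P + 33018) = (75 - 8432)/(3176 + 33018) = -8357/36194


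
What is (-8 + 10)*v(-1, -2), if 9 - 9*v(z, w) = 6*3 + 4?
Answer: -26/9 ≈ -2.8889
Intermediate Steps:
v(z, w) = -13/9 (v(z, w) = 1 - (6*3 + 4)/9 = 1 - (18 + 4)/9 = 1 - ⅑*22 = 1 - 22/9 = -13/9)
(-8 + 10)*v(-1, -2) = (-8 + 10)*(-13/9) = 2*(-13/9) = -26/9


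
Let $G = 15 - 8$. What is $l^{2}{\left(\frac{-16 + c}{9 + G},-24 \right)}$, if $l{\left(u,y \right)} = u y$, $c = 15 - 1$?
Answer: $9$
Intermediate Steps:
$G = 7$
$c = 14$ ($c = 15 - 1 = 14$)
$l^{2}{\left(\frac{-16 + c}{9 + G},-24 \right)} = \left(\frac{-16 + 14}{9 + 7} \left(-24\right)\right)^{2} = \left(- \frac{2}{16} \left(-24\right)\right)^{2} = \left(\left(-2\right) \frac{1}{16} \left(-24\right)\right)^{2} = \left(\left(- \frac{1}{8}\right) \left(-24\right)\right)^{2} = 3^{2} = 9$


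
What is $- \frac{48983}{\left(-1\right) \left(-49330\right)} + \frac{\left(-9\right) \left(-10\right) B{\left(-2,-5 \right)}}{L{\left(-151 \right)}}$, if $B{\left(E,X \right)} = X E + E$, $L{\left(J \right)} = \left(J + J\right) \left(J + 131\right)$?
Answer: $- \frac{6508493}{7448830} \approx -0.87376$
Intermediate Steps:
$L{\left(J \right)} = 2 J \left(131 + J\right)$
$B{\left(E,X \right)} = E + E X$ ($B{\left(E,X \right)} = E X + E = E + E X$)
$- \frac{48983}{\left(-1\right) \left(-49330\right)} + \frac{\left(-9\right) \left(-10\right) B{\left(-2,-5 \right)}}{L{\left(-151 \right)}} = - \frac{48983}{\left(-1\right) \left(-49330\right)} + \frac{\left(-9\right) \left(-10\right) \left(- 2 \left(1 - 5\right)\right)}{2 \left(-151\right) \left(131 - 151\right)} = - \frac{48983}{49330} + \frac{90 \left(\left(-2\right) \left(-4\right)\right)}{2 \left(-151\right) \left(-20\right)} = \left(-48983\right) \frac{1}{49330} + \frac{90 \cdot 8}{6040} = - \frac{48983}{49330} + 720 \cdot \frac{1}{6040} = - \frac{48983}{49330} + \frac{18}{151} = - \frac{6508493}{7448830}$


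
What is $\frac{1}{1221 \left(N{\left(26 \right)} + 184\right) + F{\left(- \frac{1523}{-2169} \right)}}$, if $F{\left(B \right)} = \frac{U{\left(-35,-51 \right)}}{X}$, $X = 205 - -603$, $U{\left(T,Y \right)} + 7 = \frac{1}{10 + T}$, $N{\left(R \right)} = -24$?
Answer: $\frac{2525}{493283978} \approx 5.1188 \cdot 10^{-6}$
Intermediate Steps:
$U{\left(T,Y \right)} = -7 + \frac{1}{10 + T}$
$X = 808$ ($X = 205 + 603 = 808$)
$F{\left(B \right)} = - \frac{22}{2525}$ ($F{\left(B \right)} = \frac{\frac{1}{10 - 35} \left(-69 - -245\right)}{808} = \frac{-69 + 245}{-25} \cdot \frac{1}{808} = \left(- \frac{1}{25}\right) 176 \cdot \frac{1}{808} = \left(- \frac{176}{25}\right) \frac{1}{808} = - \frac{22}{2525}$)
$\frac{1}{1221 \left(N{\left(26 \right)} + 184\right) + F{\left(- \frac{1523}{-2169} \right)}} = \frac{1}{1221 \left(-24 + 184\right) - \frac{22}{2525}} = \frac{1}{1221 \cdot 160 - \frac{22}{2525}} = \frac{1}{195360 - \frac{22}{2525}} = \frac{1}{\frac{493283978}{2525}} = \frac{2525}{493283978}$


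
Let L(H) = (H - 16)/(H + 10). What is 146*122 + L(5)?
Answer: 267169/15 ≈ 17811.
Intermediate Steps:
L(H) = (-16 + H)/(10 + H)
146*122 + L(5) = 146*122 + (-16 + 5)/(10 + 5) = 17812 - 11/15 = 267169/15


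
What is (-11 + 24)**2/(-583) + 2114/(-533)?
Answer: -1322539/310739 ≈ -4.2561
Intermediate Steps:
(-11 + 24)**2/(-583) + 2114/(-533) = 13**2*(-1/583) + 2114*(-1/533) = 169*(-1/583) - 2114/533 = -169/583 - 2114/533 = -1322539/310739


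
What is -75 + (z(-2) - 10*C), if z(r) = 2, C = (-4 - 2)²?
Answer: -433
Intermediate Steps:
C = 36 (C = (-6)² = 36)
-75 + (z(-2) - 10*C) = -75 + (2 - 10*36) = -75 + (2 - 360) = -75 - 358 = -433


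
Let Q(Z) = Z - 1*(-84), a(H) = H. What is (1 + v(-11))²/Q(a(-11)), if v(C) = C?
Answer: 100/73 ≈ 1.3699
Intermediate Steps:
Q(Z) = 84 + Z (Q(Z) = Z + 84 = 84 + Z)
(1 + v(-11))²/Q(a(-11)) = (1 - 11)²/(84 - 11) = (-10)²/73 = 100*(1/73) = 100/73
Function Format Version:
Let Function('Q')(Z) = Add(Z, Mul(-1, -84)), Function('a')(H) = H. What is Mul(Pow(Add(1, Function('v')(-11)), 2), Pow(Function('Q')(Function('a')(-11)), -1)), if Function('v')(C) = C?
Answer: Rational(100, 73) ≈ 1.3699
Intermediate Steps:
Function('Q')(Z) = Add(84, Z) (Function('Q')(Z) = Add(Z, 84) = Add(84, Z))
Mul(Pow(Add(1, Function('v')(-11)), 2), Pow(Function('Q')(Function('a')(-11)), -1)) = Mul(Pow(Add(1, -11), 2), Pow(Add(84, -11), -1)) = Mul(Pow(-10, 2), Pow(73, -1)) = Mul(100, Rational(1, 73)) = Rational(100, 73)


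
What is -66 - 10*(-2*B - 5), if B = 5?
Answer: 84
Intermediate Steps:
-66 - 10*(-2*B - 5) = -66 - 10*(-2*5 - 5) = -66 - 10*(-10 - 5) = -66 - 10*(-15) = -66 + 150 = 84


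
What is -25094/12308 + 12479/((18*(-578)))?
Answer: -6098081/1883124 ≈ -3.2383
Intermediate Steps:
-25094/12308 + 12479/((18*(-578))) = -25094*1/12308 + 12479/(-10404) = -12547/6154 + 12479*(-1/10404) = -12547/6154 - 12479/10404 = -6098081/1883124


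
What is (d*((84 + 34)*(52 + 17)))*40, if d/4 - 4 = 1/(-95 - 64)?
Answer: 275742400/53 ≈ 5.2027e+6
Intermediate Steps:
d = 2540/159 (d = 16 + 4/(-95 - 64) = 16 + 4/(-159) = 16 + 4*(-1/159) = 16 - 4/159 = 2540/159 ≈ 15.975)
(d*((84 + 34)*(52 + 17)))*40 = (2540*((84 + 34)*(52 + 17))/159)*40 = (2540*(118*69)/159)*40 = ((2540/159)*8142)*40 = (6893560/53)*40 = 275742400/53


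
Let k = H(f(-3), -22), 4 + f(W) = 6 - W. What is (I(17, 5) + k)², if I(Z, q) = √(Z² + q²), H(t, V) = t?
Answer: (5 + √314)² ≈ 516.20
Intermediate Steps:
f(W) = 2 - W (f(W) = -4 + (6 - W) = 2 - W)
k = 5 (k = 2 - 1*(-3) = 2 + 3 = 5)
(I(17, 5) + k)² = (√(17² + 5²) + 5)² = (√(289 + 25) + 5)² = (√314 + 5)² = (5 + √314)²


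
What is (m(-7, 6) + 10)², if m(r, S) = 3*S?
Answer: 784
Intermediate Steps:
(m(-7, 6) + 10)² = (3*6 + 10)² = (18 + 10)² = 28² = 784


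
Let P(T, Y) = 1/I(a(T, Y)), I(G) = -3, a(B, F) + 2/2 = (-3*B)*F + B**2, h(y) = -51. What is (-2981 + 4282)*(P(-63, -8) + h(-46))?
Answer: -200354/3 ≈ -66785.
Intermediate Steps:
a(B, F) = -1 + B**2 - 3*B*F (a(B, F) = -1 + ((-3*B)*F + B**2) = -1 + (-3*B*F + B**2) = -1 + (B**2 - 3*B*F) = -1 + B**2 - 3*B*F)
P(T, Y) = -1/3 (P(T, Y) = 1/(-3) = -1/3)
(-2981 + 4282)*(P(-63, -8) + h(-46)) = (-2981 + 4282)*(-1/3 - 51) = 1301*(-154/3) = -200354/3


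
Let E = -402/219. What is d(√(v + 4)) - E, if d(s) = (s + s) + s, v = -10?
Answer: 134/73 + 3*I*√6 ≈ 1.8356 + 7.3485*I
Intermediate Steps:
d(s) = 3*s (d(s) = 2*s + s = 3*s)
E = -134/73 (E = -402*1/219 = -134/73 ≈ -1.8356)
d(√(v + 4)) - E = 3*√(-10 + 4) - 1*(-134/73) = 3*√(-6) + 134/73 = 3*(I*√6) + 134/73 = 3*I*√6 + 134/73 = 134/73 + 3*I*√6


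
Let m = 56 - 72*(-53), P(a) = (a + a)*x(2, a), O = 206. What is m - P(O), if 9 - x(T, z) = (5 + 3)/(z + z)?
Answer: 172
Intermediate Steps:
x(T, z) = 9 - 4/z (x(T, z) = 9 - (5 + 3)/(z + z) = 9 - 8/(2*z) = 9 - 8*1/(2*z) = 9 - 4/z)
P(a) = 2*a*(9 - 4/a) (P(a) = (a + a)*(9 - 4/a) = (2*a)*(9 - 4/a) = 2*a*(9 - 4/a))
m = 3872 (m = 56 + 3816 = 3872)
m - P(O) = 3872 - (-8 + 18*206) = 3872 - (-8 + 3708) = 3872 - 1*3700 = 3872 - 3700 = 172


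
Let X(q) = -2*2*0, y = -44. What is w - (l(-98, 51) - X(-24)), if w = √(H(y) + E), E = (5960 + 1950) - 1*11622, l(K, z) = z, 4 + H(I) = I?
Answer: -51 + 4*I*√235 ≈ -51.0 + 61.319*I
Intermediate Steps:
H(I) = -4 + I
E = -3712 (E = 7910 - 11622 = -3712)
w = 4*I*√235 (w = √((-4 - 44) - 3712) = √(-48 - 3712) = √(-3760) = 4*I*√235 ≈ 61.319*I)
X(q) = 0 (X(q) = -4*0 = 0)
w - (l(-98, 51) - X(-24)) = 4*I*√235 - (51 - 1*0) = 4*I*√235 - (51 + 0) = 4*I*√235 - 1*51 = 4*I*√235 - 51 = -51 + 4*I*√235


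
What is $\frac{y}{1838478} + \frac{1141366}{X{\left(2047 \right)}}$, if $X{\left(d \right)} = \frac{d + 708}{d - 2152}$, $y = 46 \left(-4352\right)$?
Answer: $- \frac{1159631900150}{26657931} \approx -43500.0$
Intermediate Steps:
$y = -200192$
$X{\left(d \right)} = \frac{708 + d}{-2152 + d}$
$\frac{y}{1838478} + \frac{1141366}{X{\left(2047 \right)}} = - \frac{200192}{1838478} + \frac{1141366}{\frac{1}{-2152 + 2047} \left(708 + 2047\right)} = \left(-200192\right) \frac{1}{1838478} + \frac{1141366}{\frac{1}{-105} \cdot 2755} = - \frac{100096}{919239} + \frac{1141366}{\left(- \frac{1}{105}\right) 2755} = - \frac{100096}{919239} + \frac{1141366}{- \frac{551}{21}} = - \frac{100096}{919239} + 1141366 \left(- \frac{21}{551}\right) = - \frac{100096}{919239} - \frac{23968686}{551} = - \frac{1159631900150}{26657931}$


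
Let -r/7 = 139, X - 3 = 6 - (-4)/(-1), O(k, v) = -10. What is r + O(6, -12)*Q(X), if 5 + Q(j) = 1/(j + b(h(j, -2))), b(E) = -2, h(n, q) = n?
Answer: -2779/3 ≈ -926.33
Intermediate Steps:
X = 5 (X = 3 + (6 - (-4)/(-1)) = 3 + (6 - (-4)*(-1)) = 3 + (6 - 1*4) = 3 + (6 - 4) = 3 + 2 = 5)
r = -973 (r = -7*139 = -973)
Q(j) = -5 + 1/(-2 + j) (Q(j) = -5 + 1/(j - 2) = -5 + 1/(-2 + j))
r + O(6, -12)*Q(X) = -973 - 10*(11 - 5*5)/(-2 + 5) = -973 - 10*(11 - 25)/3 = -973 - 10*(-14)/3 = -973 - 10*(-14/3) = -973 + 140/3 = -2779/3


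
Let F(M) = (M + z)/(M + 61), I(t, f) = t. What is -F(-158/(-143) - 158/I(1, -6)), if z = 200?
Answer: 6164/13713 ≈ 0.44950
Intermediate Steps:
F(M) = (200 + M)/(61 + M) (F(M) = (M + 200)/(M + 61) = (200 + M)/(61 + M))
-F(-158/(-143) - 158/I(1, -6)) = -(200 + (-158/(-143) - 158/1))/(61 + (-158/(-143) - 158/1)) = -(200 + (-158*(-1/143) - 158*1))/(61 + (-158*(-1/143) - 158*1)) = -(200 + (158/143 - 158))/(61 + (158/143 - 158)) = -(200 - 22436/143)/(61 - 22436/143) = -6164/((-13713/143)*143) = -(-143)*6164/(13713*143) = -1*(-6164/13713) = 6164/13713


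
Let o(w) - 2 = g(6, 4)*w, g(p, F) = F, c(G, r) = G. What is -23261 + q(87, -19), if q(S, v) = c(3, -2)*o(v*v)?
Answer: -18923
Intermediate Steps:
o(w) = 2 + 4*w
q(S, v) = 6 + 12*v² (q(S, v) = 3*(2 + 4*(v*v)) = 3*(2 + 4*v²) = 6 + 12*v²)
-23261 + q(87, -19) = -23261 + (6 + 12*(-19)²) = -23261 + (6 + 12*361) = -23261 + (6 + 4332) = -23261 + 4338 = -18923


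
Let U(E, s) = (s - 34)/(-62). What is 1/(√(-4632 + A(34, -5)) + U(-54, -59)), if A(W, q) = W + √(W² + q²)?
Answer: 1/(3/2 + I*√(4598 - √1181)) ≈ 0.00032852 - 0.014796*I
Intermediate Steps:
U(E, s) = 17/31 - s/62 (U(E, s) = (-34 + s)*(-1/62) = 17/31 - s/62)
1/(√(-4632 + A(34, -5)) + U(-54, -59)) = 1/(√(-4632 + (34 + √(34² + (-5)²))) + (17/31 - 1/62*(-59))) = 1/(√(-4632 + (34 + √(1156 + 25))) + (17/31 + 59/62)) = 1/(√(-4632 + (34 + √1181)) + 3/2) = 1/(√(-4598 + √1181) + 3/2) = 1/(3/2 + √(-4598 + √1181))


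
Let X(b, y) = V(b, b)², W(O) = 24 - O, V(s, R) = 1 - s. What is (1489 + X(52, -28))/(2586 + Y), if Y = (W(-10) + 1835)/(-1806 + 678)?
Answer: 1537840/971713 ≈ 1.5826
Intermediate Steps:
Y = -623/376 (Y = ((24 - 1*(-10)) + 1835)/(-1806 + 678) = ((24 + 10) + 1835)/(-1128) = (34 + 1835)*(-1/1128) = 1869*(-1/1128) = -623/376 ≈ -1.6569)
X(b, y) = (1 - b)²
(1489 + X(52, -28))/(2586 + Y) = (1489 + (-1 + 52)²)/(2586 - 623/376) = (1489 + 51²)/(971713/376) = (1489 + 2601)*(376/971713) = 4090*(376/971713) = 1537840/971713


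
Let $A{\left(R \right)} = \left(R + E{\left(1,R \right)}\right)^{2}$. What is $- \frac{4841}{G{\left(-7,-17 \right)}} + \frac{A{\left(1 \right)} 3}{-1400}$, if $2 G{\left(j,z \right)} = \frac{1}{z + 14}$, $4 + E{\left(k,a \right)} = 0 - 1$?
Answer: $\frac{5083044}{175} \approx 29046.0$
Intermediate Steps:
$E{\left(k,a \right)} = -5$ ($E{\left(k,a \right)} = -4 + \left(0 - 1\right) = -4 - 1 = -5$)
$A{\left(R \right)} = \left(-5 + R\right)^{2}$ ($A{\left(R \right)} = \left(R - 5\right)^{2} = \left(-5 + R\right)^{2}$)
$G{\left(j,z \right)} = \frac{1}{2 \left(14 + z\right)}$ ($G{\left(j,z \right)} = \frac{1}{2 \left(z + 14\right)} = \frac{1}{2 \left(14 + z\right)}$)
$- \frac{4841}{G{\left(-7,-17 \right)}} + \frac{A{\left(1 \right)} 3}{-1400} = - \frac{4841}{\frac{1}{2} \frac{1}{14 - 17}} + \frac{\left(-5 + 1\right)^{2} \cdot 3}{-1400} = - \frac{4841}{\frac{1}{2} \frac{1}{-3}} + \left(-4\right)^{2} \cdot 3 \left(- \frac{1}{1400}\right) = - \frac{4841}{\frac{1}{2} \left(- \frac{1}{3}\right)} + 16 \cdot 3 \left(- \frac{1}{1400}\right) = - \frac{4841}{- \frac{1}{6}} + 48 \left(- \frac{1}{1400}\right) = \left(-4841\right) \left(-6\right) - \frac{6}{175} = 29046 - \frac{6}{175} = \frac{5083044}{175}$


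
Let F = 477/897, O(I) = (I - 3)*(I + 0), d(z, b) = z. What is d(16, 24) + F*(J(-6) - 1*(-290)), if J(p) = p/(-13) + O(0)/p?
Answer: 662576/3887 ≈ 170.46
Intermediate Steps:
O(I) = I*(-3 + I) (O(I) = (-3 + I)*I = I*(-3 + I))
J(p) = -p/13 (J(p) = p/(-13) + (0*(-3 + 0))/p = p*(-1/13) + (0*(-3))/p = -p/13 + 0/p = -p/13 + 0 = -p/13)
F = 159/299 (F = 477*(1/897) = 159/299 ≈ 0.53177)
d(16, 24) + F*(J(-6) - 1*(-290)) = 16 + 159*(-1/13*(-6) - 1*(-290))/299 = 16 + 159*(6/13 + 290)/299 = 16 + (159/299)*(3776/13) = 16 + 600384/3887 = 662576/3887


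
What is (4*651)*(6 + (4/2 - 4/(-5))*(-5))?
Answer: -20832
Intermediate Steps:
(4*651)*(6 + (4/2 - 4/(-5))*(-5)) = 2604*(6 + (4*(1/2) - 4*(-1/5))*(-5)) = 2604*(6 + (2 + 4/5)*(-5)) = 2604*(6 + (14/5)*(-5)) = 2604*(6 - 14) = 2604*(-8) = -20832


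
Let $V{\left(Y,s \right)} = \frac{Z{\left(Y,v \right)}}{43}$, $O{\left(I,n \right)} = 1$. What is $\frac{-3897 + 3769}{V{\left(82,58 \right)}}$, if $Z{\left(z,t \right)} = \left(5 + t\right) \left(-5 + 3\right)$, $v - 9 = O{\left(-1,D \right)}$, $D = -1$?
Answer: $\frac{2752}{15} \approx 183.47$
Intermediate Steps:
$v = 10$ ($v = 9 + 1 = 10$)
$Z{\left(z,t \right)} = -10 - 2 t$ ($Z{\left(z,t \right)} = \left(5 + t\right) \left(-2\right) = -10 - 2 t$)
$V{\left(Y,s \right)} = - \frac{30}{43}$ ($V{\left(Y,s \right)} = \frac{-10 - 20}{43} = \left(-10 - 20\right) \frac{1}{43} = \left(-30\right) \frac{1}{43} = - \frac{30}{43}$)
$\frac{-3897 + 3769}{V{\left(82,58 \right)}} = \frac{-3897 + 3769}{- \frac{30}{43}} = \left(-128\right) \left(- \frac{43}{30}\right) = \frac{2752}{15}$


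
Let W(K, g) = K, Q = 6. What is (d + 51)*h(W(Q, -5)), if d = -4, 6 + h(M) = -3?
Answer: -423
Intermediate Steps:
h(M) = -9 (h(M) = -6 - 3 = -9)
(d + 51)*h(W(Q, -5)) = (-4 + 51)*(-9) = 47*(-9) = -423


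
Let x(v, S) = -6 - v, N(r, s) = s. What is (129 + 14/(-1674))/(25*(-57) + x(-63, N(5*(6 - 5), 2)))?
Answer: -53983/572508 ≈ -0.094292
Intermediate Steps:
(129 + 14/(-1674))/(25*(-57) + x(-63, N(5*(6 - 5), 2))) = (129 + 14/(-1674))/(25*(-57) + (-6 - 1*(-63))) = (129 + 14*(-1/1674))/(-1425 + (-6 + 63)) = (129 - 7/837)/(-1425 + 57) = (107966/837)/(-1368) = (107966/837)*(-1/1368) = -53983/572508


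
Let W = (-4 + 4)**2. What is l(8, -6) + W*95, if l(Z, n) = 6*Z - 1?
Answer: 47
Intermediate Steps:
l(Z, n) = -1 + 6*Z
W = 0 (W = 0**2 = 0)
l(8, -6) + W*95 = (-1 + 6*8) + 0*95 = (-1 + 48) + 0 = 47 + 0 = 47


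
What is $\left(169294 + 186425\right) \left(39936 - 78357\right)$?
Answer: $-13667079699$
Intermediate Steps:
$\left(169294 + 186425\right) \left(39936 - 78357\right) = 355719 \left(-38421\right) = -13667079699$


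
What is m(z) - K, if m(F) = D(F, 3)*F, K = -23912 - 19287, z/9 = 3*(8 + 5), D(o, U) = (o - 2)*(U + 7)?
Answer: 1268189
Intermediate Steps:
D(o, U) = (-2 + o)*(7 + U)
z = 351 (z = 9*(3*(8 + 5)) = 9*(3*13) = 9*39 = 351)
K = -43199
m(F) = F*(-20 + 10*F) (m(F) = (-14 - 2*3 + 7*F + 3*F)*F = (-14 - 6 + 7*F + 3*F)*F = (-20 + 10*F)*F = F*(-20 + 10*F))
m(z) - K = 10*351*(-2 + 351) - 1*(-43199) = 10*351*349 + 43199 = 1224990 + 43199 = 1268189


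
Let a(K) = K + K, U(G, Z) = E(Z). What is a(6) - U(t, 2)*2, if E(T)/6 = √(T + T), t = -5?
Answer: -12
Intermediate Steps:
E(T) = 6*√2*√T (E(T) = 6*√(T + T) = 6*√(2*T) = 6*(√2*√T) = 6*√2*√T)
U(G, Z) = 6*√2*√Z
a(K) = 2*K
a(6) - U(t, 2)*2 = 2*6 - 6*√2*√2*2 = 12 - 12*2 = 12 - 1*24 = 12 - 24 = -12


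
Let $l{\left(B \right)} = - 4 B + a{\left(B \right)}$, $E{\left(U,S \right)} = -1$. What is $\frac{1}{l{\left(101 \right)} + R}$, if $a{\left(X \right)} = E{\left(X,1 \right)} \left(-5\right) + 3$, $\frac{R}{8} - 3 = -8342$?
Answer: $- \frac{1}{67108} \approx -1.4901 \cdot 10^{-5}$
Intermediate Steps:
$R = -66712$ ($R = 24 + 8 \left(-8342\right) = 24 - 66736 = -66712$)
$a{\left(X \right)} = 8$ ($a{\left(X \right)} = \left(-1\right) \left(-5\right) + 3 = 5 + 3 = 8$)
$l{\left(B \right)} = 8 - 4 B$ ($l{\left(B \right)} = - 4 B + 8 = 8 - 4 B$)
$\frac{1}{l{\left(101 \right)} + R} = \frac{1}{\left(8 - 404\right) - 66712} = \frac{1}{-396 - 66712} = \frac{1}{-67108} = - \frac{1}{67108}$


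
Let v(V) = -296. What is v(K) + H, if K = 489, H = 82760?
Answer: 82464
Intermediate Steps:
v(K) + H = -296 + 82760 = 82464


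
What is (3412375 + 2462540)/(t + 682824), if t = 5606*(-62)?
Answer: 5874915/335252 ≈ 17.524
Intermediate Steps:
t = -347572
(3412375 + 2462540)/(t + 682824) = (3412375 + 2462540)/(-347572 + 682824) = 5874915/335252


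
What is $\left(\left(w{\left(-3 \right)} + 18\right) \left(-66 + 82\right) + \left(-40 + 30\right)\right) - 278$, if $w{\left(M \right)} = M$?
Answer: $-48$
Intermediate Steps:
$\left(\left(w{\left(-3 \right)} + 18\right) \left(-66 + 82\right) + \left(-40 + 30\right)\right) - 278 = \left(\left(-3 + 18\right) \left(-66 + 82\right) + \left(-40 + 30\right)\right) - 278 = \left(15 \cdot 16 - 10\right) - 278 = \left(240 - 10\right) - 278 = 230 - 278 = -48$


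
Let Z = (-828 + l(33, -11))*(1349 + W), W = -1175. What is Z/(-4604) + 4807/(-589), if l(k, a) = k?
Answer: 1561709/71362 ≈ 21.884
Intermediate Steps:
Z = -138330 (Z = (-828 + 33)*(1349 - 1175) = -795*174 = -138330)
Z/(-4604) + 4807/(-589) = -138330/(-4604) + 4807/(-589) = -138330*(-1/4604) + 4807*(-1/589) = 69165/2302 - 253/31 = 1561709/71362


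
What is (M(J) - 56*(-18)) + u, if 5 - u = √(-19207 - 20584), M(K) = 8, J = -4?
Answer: 1021 - I*√39791 ≈ 1021.0 - 199.48*I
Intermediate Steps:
u = 5 - I*√39791 (u = 5 - √(-19207 - 20584) = 5 - √(-39791) = 5 - I*√39791 ≈ 5.0 - 199.48*I)
(M(J) - 56*(-18)) + u = (8 - 56*(-18)) + (5 - I*√39791) = (8 + 1008) + (5 - I*√39791) = 1016 + (5 - I*√39791) = 1021 - I*√39791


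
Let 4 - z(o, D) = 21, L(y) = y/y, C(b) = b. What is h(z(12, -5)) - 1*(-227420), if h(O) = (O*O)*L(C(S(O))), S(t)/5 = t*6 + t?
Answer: 227709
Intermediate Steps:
S(t) = 35*t (S(t) = 5*(t*6 + t) = 5*(6*t + t) = 5*(7*t) = 35*t)
L(y) = 1
z(o, D) = -17 (z(o, D) = 4 - 1*21 = 4 - 21 = -17)
h(O) = O² (h(O) = (O*O)*1 = O²*1 = O²)
h(z(12, -5)) - 1*(-227420) = (-17)² - 1*(-227420) = 289 + 227420 = 227709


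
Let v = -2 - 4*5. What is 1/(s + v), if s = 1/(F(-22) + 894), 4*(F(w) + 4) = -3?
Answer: -3557/78250 ≈ -0.045457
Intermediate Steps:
v = -22 (v = -2 - 20 = -22)
F(w) = -19/4 (F(w) = -4 + (¼)*(-3) = -4 - ¾ = -19/4)
s = 4/3557 (s = 1/(-19/4 + 894) = 1/(3557/4) = 4/3557 ≈ 0.0011245)
1/(s + v) = 1/(4/3557 - 22) = 1/(-78250/3557) = -3557/78250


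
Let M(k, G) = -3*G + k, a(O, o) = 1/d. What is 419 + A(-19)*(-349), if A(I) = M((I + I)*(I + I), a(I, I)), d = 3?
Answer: -503188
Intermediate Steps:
a(O, o) = ⅓ (a(O, o) = 1/3 = ⅓)
M(k, G) = k - 3*G
A(I) = -1 + 4*I² (A(I) = (I + I)*(I + I) - 3*⅓ = (2*I)*(2*I) - 1 = 4*I² - 1 = -1 + 4*I²)
419 + A(-19)*(-349) = 419 + (-1 + 4*(-19)²)*(-349) = 419 + (-1 + 4*361)*(-349) = 419 + (-1 + 1444)*(-349) = 419 + 1443*(-349) = 419 - 503607 = -503188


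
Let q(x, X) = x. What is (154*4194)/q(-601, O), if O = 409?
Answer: -645876/601 ≈ -1074.7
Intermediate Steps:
(154*4194)/q(-601, O) = (154*4194)/(-601) = 645876*(-1/601) = -645876/601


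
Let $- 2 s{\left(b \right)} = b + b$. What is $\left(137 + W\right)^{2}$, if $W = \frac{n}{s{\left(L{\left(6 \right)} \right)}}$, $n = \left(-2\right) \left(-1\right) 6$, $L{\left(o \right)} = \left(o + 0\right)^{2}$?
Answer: $\frac{168100}{9} \approx 18678.0$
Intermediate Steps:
$L{\left(o \right)} = o^{2}$
$s{\left(b \right)} = - b$ ($s{\left(b \right)} = - \frac{b + b}{2} = - \frac{2 b}{2} = - b$)
$n = 12$ ($n = 2 \cdot 6 = 12$)
$W = - \frac{1}{3}$ ($W = \frac{12}{\left(-1\right) 6^{2}} = \frac{12}{\left(-1\right) 36} = \frac{12}{-36} = 12 \left(- \frac{1}{36}\right) = - \frac{1}{3} \approx -0.33333$)
$\left(137 + W\right)^{2} = \left(137 - \frac{1}{3}\right)^{2} = \left(\frac{410}{3}\right)^{2} = \frac{168100}{9}$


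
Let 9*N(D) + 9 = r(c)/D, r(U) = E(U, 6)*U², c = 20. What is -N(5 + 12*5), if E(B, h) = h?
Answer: -121/39 ≈ -3.1026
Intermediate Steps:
r(U) = 6*U²
N(D) = -1 + 800/(3*D) (N(D) = -1 + ((6*20²)/D)/9 = -1 + ((6*400)/D)/9 = -1 + (2400/D)/9 = -1 + 800/(3*D))
-N(5 + 12*5) = -(800/3 - (5 + 12*5))/(5 + 12*5) = -(800/3 - (5 + 60))/(5 + 60) = -(800/3 - 1*65)/65 = -(800/3 - 65)/65 = -605/(65*3) = -1*121/39 = -121/39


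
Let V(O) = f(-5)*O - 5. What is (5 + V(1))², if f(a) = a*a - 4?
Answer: 441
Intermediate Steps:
f(a) = -4 + a² (f(a) = a² - 4 = -4 + a²)
V(O) = -5 + 21*O (V(O) = (-4 + (-5)²)*O - 5 = (-4 + 25)*O - 5 = 21*O - 5 = -5 + 21*O)
(5 + V(1))² = (5 + (-5 + 21*1))² = (5 + (-5 + 21))² = (5 + 16)² = 21² = 441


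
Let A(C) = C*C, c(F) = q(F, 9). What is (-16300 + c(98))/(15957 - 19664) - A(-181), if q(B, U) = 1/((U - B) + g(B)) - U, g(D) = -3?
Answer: -11171442055/341044 ≈ -32757.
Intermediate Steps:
q(B, U) = 1/(-3 + U - B) - U (q(B, U) = 1/((U - B) - 3) - U = 1/(-3 + U - B) - U)
c(F) = (53 - 9*F)/(-6 + F) (c(F) = (-1 + 9² - 3*9 - 1*F*9)/(3 + F - 1*9) = (-1 + 81 - 27 - 9*F)/(3 + F - 9) = (53 - 9*F)/(-6 + F))
A(C) = C²
(-16300 + c(98))/(15957 - 19664) - A(-181) = (-16300 + (53 - 9*98)/(-6 + 98))/(15957 - 19664) - 1*(-181)² = (-16300 + (53 - 882)/92)/(-3707) - 1*32761 = (-16300 + (1/92)*(-829))*(-1/3707) - 32761 = (-16300 - 829/92)*(-1/3707) - 32761 = -1500429/92*(-1/3707) - 32761 = 1500429/341044 - 32761 = -11171442055/341044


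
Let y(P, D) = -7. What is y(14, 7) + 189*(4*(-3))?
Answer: -2275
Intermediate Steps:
y(14, 7) + 189*(4*(-3)) = -7 + 189*(4*(-3)) = -7 + 189*(-12) = -7 - 2268 = -2275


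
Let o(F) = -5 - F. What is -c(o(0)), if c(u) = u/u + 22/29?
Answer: -51/29 ≈ -1.7586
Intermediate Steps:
c(u) = 51/29 (c(u) = 1 + 22*(1/29) = 1 + 22/29 = 51/29)
-c(o(0)) = -1*51/29 = -51/29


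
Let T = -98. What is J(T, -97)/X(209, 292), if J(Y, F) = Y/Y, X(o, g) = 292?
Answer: 1/292 ≈ 0.0034247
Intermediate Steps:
J(Y, F) = 1
J(T, -97)/X(209, 292) = 1/292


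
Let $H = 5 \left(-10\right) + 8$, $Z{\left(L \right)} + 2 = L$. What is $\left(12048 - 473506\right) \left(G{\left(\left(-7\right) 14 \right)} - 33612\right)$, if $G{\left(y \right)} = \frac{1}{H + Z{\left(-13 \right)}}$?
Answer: $\frac{884100460330}{57} \approx 1.5511 \cdot 10^{10}$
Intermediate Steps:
$Z{\left(L \right)} = -2 + L$
$H = -42$ ($H = -50 + 8 = -42$)
$G{\left(y \right)} = - \frac{1}{57}$ ($G{\left(y \right)} = \frac{1}{-42 - 15} = \frac{1}{-57} = - \frac{1}{57}$)
$\left(12048 - 473506\right) \left(G{\left(\left(-7\right) 14 \right)} - 33612\right) = \left(12048 - 473506\right) \left(- \frac{1}{57} - 33612\right) = \left(-461458\right) \left(- \frac{1915885}{57}\right) = \frac{884100460330}{57}$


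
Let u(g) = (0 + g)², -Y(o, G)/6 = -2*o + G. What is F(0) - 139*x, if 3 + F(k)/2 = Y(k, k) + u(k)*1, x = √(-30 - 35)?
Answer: -6 - 139*I*√65 ≈ -6.0 - 1120.7*I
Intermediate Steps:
Y(o, G) = -6*G + 12*o (Y(o, G) = -6*(-2*o + G) = -6*(G - 2*o) = -6*G + 12*o)
x = I*√65 (x = √(-65) = I*√65 ≈ 8.0623*I)
u(g) = g²
F(k) = -6 + 2*k² + 12*k (F(k) = -6 + 2*((-6*k + 12*k) + k²*1) = -6 + 2*(6*k + k²) = -6 + 2*(k² + 6*k) = -6 + (2*k² + 12*k) = -6 + 2*k² + 12*k)
F(0) - 139*x = (-6 + 2*0² + 12*0) - 139*I*√65 = (-6 + 2*0 + 0) - 139*I*√65 = (-6 + 0 + 0) - 139*I*√65 = -6 - 139*I*√65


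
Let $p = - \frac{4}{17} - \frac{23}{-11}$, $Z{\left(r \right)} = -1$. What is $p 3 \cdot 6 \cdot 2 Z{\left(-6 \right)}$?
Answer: $- \frac{12492}{187} \approx -66.802$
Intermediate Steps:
$p = \frac{347}{187}$ ($p = \left(-4\right) \frac{1}{17} - - \frac{23}{11} = - \frac{4}{17} + \frac{23}{11} = \frac{347}{187} \approx 1.8556$)
$p 3 \cdot 6 \cdot 2 Z{\left(-6 \right)} = \frac{347 \cdot 3 \cdot 6 \cdot 2}{187} \left(-1\right) = \frac{347 \cdot 18 \cdot 2}{187} \left(-1\right) = \frac{347}{187} \cdot 36 \left(-1\right) = \frac{12492}{187} \left(-1\right) = - \frac{12492}{187}$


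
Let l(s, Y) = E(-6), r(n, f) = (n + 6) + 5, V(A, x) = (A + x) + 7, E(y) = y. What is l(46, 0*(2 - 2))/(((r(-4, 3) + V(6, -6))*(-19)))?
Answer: 3/133 ≈ 0.022556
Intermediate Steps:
V(A, x) = 7 + A + x
r(n, f) = 11 + n (r(n, f) = (6 + n) + 5 = 11 + n)
l(s, Y) = -6
l(46, 0*(2 - 2))/(((r(-4, 3) + V(6, -6))*(-19))) = -6*(-1/(19*((11 - 4) + (7 + 6 - 6)))) = -6*(-1/(19*(7 + 7))) = -6/(14*(-19)) = -6/(-266) = -6*(-1/266) = 3/133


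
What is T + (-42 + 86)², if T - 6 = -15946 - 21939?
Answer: -35943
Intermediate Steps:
T = -37879 (T = 6 + (-15946 - 21939) = 6 - 37885 = -37879)
T + (-42 + 86)² = -37879 + (-42 + 86)² = -37879 + 44² = -37879 + 1936 = -35943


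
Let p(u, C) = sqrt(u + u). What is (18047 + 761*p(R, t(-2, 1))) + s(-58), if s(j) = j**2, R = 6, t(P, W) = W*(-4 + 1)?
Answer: 21411 + 1522*sqrt(3) ≈ 24047.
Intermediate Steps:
t(P, W) = -3*W (t(P, W) = W*(-3) = -3*W)
p(u, C) = sqrt(2)*sqrt(u) (p(u, C) = sqrt(2*u) = sqrt(2)*sqrt(u))
(18047 + 761*p(R, t(-2, 1))) + s(-58) = (18047 + 761*(sqrt(2)*sqrt(6))) + (-58)**2 = (18047 + 761*(2*sqrt(3))) + 3364 = (18047 + 1522*sqrt(3)) + 3364 = 21411 + 1522*sqrt(3)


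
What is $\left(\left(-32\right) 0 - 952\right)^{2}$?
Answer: $906304$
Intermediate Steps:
$\left(\left(-32\right) 0 - 952\right)^{2} = \left(0 - 952\right)^{2} = \left(-952\right)^{2} = 906304$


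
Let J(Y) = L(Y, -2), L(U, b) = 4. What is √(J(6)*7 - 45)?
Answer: I*√17 ≈ 4.1231*I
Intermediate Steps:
J(Y) = 4
√(J(6)*7 - 45) = √(4*7 - 45) = √(28 - 45) = √(-17) = I*√17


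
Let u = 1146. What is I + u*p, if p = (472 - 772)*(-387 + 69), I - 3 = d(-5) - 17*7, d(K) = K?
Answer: 109328279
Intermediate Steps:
I = -121 (I = 3 + (-5 - 17*7) = 3 + (-5 - 119) = 3 - 124 = -121)
p = 95400 (p = -300*(-318) = 95400)
I + u*p = -121 + 1146*95400 = -121 + 109328400 = 109328279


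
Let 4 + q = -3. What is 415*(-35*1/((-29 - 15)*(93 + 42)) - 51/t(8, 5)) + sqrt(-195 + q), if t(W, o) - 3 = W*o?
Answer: -25019105/51084 + I*sqrt(202) ≈ -489.76 + 14.213*I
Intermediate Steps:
q = -7 (q = -4 - 3 = -7)
t(W, o) = 3 + W*o
415*(-35*1/((-29 - 15)*(93 + 42)) - 51/t(8, 5)) + sqrt(-195 + q) = 415*(-35*1/((-29 - 15)*(93 + 42)) - 51/(3 + 8*5)) + sqrt(-195 - 7) = 415*(-35/(135*(-44)) - 51/(3 + 40)) + sqrt(-202) = 415*(-35/(-5940) - 51/43) + I*sqrt(202) = 415*(-35*(-1/5940) - 51*1/43) + I*sqrt(202) = 415*(7/1188 - 51/43) + I*sqrt(202) = 415*(-60287/51084) + I*sqrt(202) = -25019105/51084 + I*sqrt(202)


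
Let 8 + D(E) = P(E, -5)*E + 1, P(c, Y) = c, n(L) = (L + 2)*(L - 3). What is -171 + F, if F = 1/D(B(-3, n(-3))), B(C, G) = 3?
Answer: -341/2 ≈ -170.50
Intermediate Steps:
n(L) = (-3 + L)*(2 + L) (n(L) = (2 + L)*(-3 + L) = (-3 + L)*(2 + L))
D(E) = -7 + E² (D(E) = -8 + (E*E + 1) = -8 + (E² + 1) = -8 + (1 + E²) = -7 + E²)
F = ½ (F = 1/(-7 + 3²) = 1/(-7 + 9) = 1/2 = ½ ≈ 0.50000)
-171 + F = -171 + ½ = -341/2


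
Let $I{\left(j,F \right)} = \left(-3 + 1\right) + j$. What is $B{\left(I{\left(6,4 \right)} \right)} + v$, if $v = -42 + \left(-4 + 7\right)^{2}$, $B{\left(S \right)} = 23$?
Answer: $-10$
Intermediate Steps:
$I{\left(j,F \right)} = -2 + j$
$v = -33$ ($v = -42 + 3^{2} = -42 + 9 = -33$)
$B{\left(I{\left(6,4 \right)} \right)} + v = 23 - 33 = -10$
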